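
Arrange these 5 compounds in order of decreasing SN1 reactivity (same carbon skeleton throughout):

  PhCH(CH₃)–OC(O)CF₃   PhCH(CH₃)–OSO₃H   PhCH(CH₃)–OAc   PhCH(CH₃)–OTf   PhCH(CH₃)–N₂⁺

PhCH(CH₃)–N₂⁺ > PhCH(CH₃)–OTf > PhCH(CH₃)–OSO₃H > PhCH(CH₃)–OC(O)CF₃ > PhCH(CH₃)–OAc

Same R in every case — rank the leaving groups.
A good leaving group is a weak base: the lower the pKₐ of its conjugate acid, the more readily it departs.
PhCH(CH₃)–N₂⁺ loses N₂: no meaningful conjugate acid; N₂ departs as an exceptionally stable neutral molecule
PhCH(CH₃)–OTf loses OTf⁻: pKₐ(CF₃SO₃H (triflic acid)) ≈ -14
PhCH(CH₃)–OSO₃H loses HSO₄⁻: pKₐ(H₂SO₄) ≈ -3
PhCH(CH₃)–OC(O)CF₃ loses CF₃COO⁻: pKₐ(CF₃COOH) ≈ 0.2
PhCH(CH₃)–OAc loses AcO⁻: pKₐ(CH₃COOH) ≈ 4.8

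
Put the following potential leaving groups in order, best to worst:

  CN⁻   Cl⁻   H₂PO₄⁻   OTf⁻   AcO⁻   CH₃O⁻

OTf⁻ > Cl⁻ > H₂PO₄⁻ > AcO⁻ > CN⁻ > CH₃O⁻

Leaving-group ability tracks the stability of the departed species; conjugate-acid pKₐ is the usual yardstick (lower pKₐ → better LG).
OTf⁻: pKₐ(CF₃SO₃H (triflic acid)) ≈ -14
Cl⁻: pKₐ(HCl) ≈ -7 — moderately weak base
H₂PO₄⁻: pKₐ(H₃PO₄) ≈ 2.1
AcO⁻: pKₐ(CH₃COOH) ≈ 4.8 — resonance-stabilised but still a weak base
CN⁻: pKₐ(HCN) ≈ 9.2 — sp carbon stabilises the charge somewhat, but still a poor LG
CH₃O⁻: pKₐ(CH₃OH) ≈ 15.5 — strong base; alkoxides do not leave unassisted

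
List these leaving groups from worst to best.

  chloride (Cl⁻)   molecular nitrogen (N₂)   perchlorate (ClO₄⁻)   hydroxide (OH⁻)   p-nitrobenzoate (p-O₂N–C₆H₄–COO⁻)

Leaving-group ability tracks the stability of the departed species; conjugate-acid pKₐ is the usual yardstick (lower pKₐ → better LG).
molecular nitrogen (N₂): no meaningful conjugate acid; N₂ departs as an exceptionally stable neutral molecule
perchlorate (ClO₄⁻): pKₐ(HClO₄) ≈ -10
chloride (Cl⁻): pKₐ(HCl) ≈ -7
p-nitrobenzoate (p-O₂N–C₆H₄–COO⁻): pKₐ(p-nitrobenzoic acid) ≈ 3.4
hydroxide (OH⁻): pKₐ(H₂O) ≈ 15.7
Reversing gives the worst-to-best order requested.

hydroxide (OH⁻) < p-nitrobenzoate (p-O₂N–C₆H₄–COO⁻) < chloride (Cl⁻) < perchlorate (ClO₄⁻) < molecular nitrogen (N₂)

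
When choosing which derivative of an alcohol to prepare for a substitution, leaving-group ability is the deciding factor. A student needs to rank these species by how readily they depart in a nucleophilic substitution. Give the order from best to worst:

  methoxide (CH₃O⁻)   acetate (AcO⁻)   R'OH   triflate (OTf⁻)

The more stable X⁻ (or X) is on its own — i.e. the weaker a base it is — the better a leaving group it makes.
triflate (OTf⁻): pKₐ(CF₃SO₃H (triflic acid)) ≈ -14
R'OH: pKₐ(R'OH₂⁺) ≈ -2.4
acetate (AcO⁻): pKₐ(CH₃COOH) ≈ 4.8
methoxide (CH₃O⁻): pKₐ(CH₃OH) ≈ 15.5

triflate (OTf⁻) > R'OH > acetate (AcO⁻) > methoxide (CH₃O⁻)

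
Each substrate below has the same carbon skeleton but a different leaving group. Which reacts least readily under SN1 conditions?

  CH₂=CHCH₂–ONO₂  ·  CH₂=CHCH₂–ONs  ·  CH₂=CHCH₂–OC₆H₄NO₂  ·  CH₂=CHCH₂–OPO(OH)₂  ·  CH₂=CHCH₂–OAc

CH₂=CHCH₂–OC₆H₄NO₂

Identical carbon frameworks mean the comparison reduces to leaving-group quality.
The more stable X⁻ (or X) is on its own — i.e. the weaker a base it is — the better a leaving group it makes.
CH₂=CHCH₂–ONs loses ONs⁻: pKₐ(p-O₂NC₆H₄SO₃H) ≈ -3.5
CH₂=CHCH₂–ONO₂ loses NO₃⁻: pKₐ(HNO₃) ≈ -1.3
CH₂=CHCH₂–OPO(OH)₂ loses H₂PO₄⁻: pKₐ(H₃PO₄) ≈ 2.1
CH₂=CHCH₂–OAc loses AcO⁻: pKₐ(CH₃COOH) ≈ 4.8
CH₂=CHCH₂–OC₆H₄NO₂ loses p-O₂N–C₆H₄–O⁻: pKₐ(p-nitrophenol) ≈ 7.2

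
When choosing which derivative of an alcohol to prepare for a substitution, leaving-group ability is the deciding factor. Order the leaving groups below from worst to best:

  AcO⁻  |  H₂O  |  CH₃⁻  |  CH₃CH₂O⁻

Leaving-group ability tracks the stability of the departed species; conjugate-acid pKₐ is the usual yardstick (lower pKₐ → better LG).
H₂O: pKₐ(H₃O⁺) ≈ -1.7
AcO⁻: pKₐ(CH₃COOH) ≈ 4.8 — resonance-stabilised but still a weak base
CH₃CH₂O⁻: pKₐ(CH₃CH₂OH) ≈ 16
CH₃⁻: pKₐ(CH₄) ≈ 48 — unstabilised carbanion; the worst conceivable leaving group
The question asks for worst first, so the sequence is read in increasing leaving-group ability.

CH₃⁻ < CH₃CH₂O⁻ < AcO⁻ < H₂O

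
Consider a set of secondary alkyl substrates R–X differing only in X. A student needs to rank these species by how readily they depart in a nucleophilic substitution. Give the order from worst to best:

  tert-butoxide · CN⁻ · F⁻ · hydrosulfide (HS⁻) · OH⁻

Leaving-group ability tracks the stability of the departed species; conjugate-acid pKₐ is the usual yardstick (lower pKₐ → better LG).
F⁻: pKₐ(HF) ≈ 3.2
hydrosulfide (HS⁻): pKₐ(H₂S) ≈ 7
CN⁻: pKₐ(HCN) ≈ 9.2
OH⁻: pKₐ(H₂O) ≈ 15.7
tert-butoxide: pKₐ(t-BuOH) ≈ 18
The question asks for worst first, so the sequence is read in increasing leaving-group ability.

tert-butoxide < OH⁻ < CN⁻ < hydrosulfide (HS⁻) < F⁻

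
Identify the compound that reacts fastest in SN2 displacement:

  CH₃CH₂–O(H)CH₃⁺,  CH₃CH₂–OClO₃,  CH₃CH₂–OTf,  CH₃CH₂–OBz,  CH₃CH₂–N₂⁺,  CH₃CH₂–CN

CH₃CH₂–N₂⁺

The skeletons are identical, so relative rate is governed entirely by leaving-group ability.
The more stable X⁻ (or X) is on its own — i.e. the weaker a base it is — the better a leaving group it makes.
CH₃CH₂–N₂⁺ loses N₂: no meaningful conjugate acid; N₂ departs as an exceptionally stable neutral molecule
CH₃CH₂–OTf loses OTf⁻: pKₐ(CF₃SO₃H (triflic acid)) ≈ -14
CH₃CH₂–OClO₃ loses ClO₄⁻: pKₐ(HClO₄) ≈ -10
CH₃CH₂–O(H)CH₃⁺ loses R'OH: pKₐ(R'OH₂⁺) ≈ -2.4
CH₃CH₂–OBz loses PhCOO⁻: pKₐ(C₆H₅COOH) ≈ 4.2
CH₃CH₂–CN loses CN⁻: pKₐ(HCN) ≈ 9.2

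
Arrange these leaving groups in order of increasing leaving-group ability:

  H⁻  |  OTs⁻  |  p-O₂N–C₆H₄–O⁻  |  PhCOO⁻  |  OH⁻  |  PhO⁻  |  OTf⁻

H⁻ < OH⁻ < PhO⁻ < p-O₂N–C₆H₄–O⁻ < PhCOO⁻ < OTs⁻ < OTf⁻

Rank by basicity of the departing species: weakest base leaves most easily.
OTf⁻: pKₐ(CF₃SO₃H (triflic acid)) ≈ -14
OTs⁻: pKₐ(p-CH₃C₆H₄SO₃H (TsOH)) ≈ -2.8
PhCOO⁻: pKₐ(C₆H₅COOH) ≈ 4.2
p-O₂N–C₆H₄–O⁻: pKₐ(p-nitrophenol) ≈ 7.2
PhO⁻: pKₐ(C₆H₅OH (phenol)) ≈ 10
OH⁻: pKₐ(H₂O) ≈ 15.7
H⁻: pKₐ(H₂) ≈ 36
Listed from poorest to best leaving group as asked.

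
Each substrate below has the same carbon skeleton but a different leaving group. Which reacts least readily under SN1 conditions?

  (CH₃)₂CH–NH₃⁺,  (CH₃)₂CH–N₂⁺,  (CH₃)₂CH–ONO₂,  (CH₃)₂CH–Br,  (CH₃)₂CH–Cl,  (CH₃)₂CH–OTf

With the same alkyl group throughout, only the leaving group differentiates the rates.
A good leaving group is a weak base: the lower the pKₐ of its conjugate acid, the more readily it departs.
(CH₃)₂CH–N₂⁺ loses N₂: no meaningful conjugate acid; N₂ departs as an exceptionally stable neutral molecule
(CH₃)₂CH–OTf loses OTf⁻: pKₐ(CF₃SO₃H (triflic acid)) ≈ -14
(CH₃)₂CH–Br loses Br⁻: pKₐ(HBr) ≈ -9
(CH₃)₂CH–Cl loses Cl⁻: pKₐ(HCl) ≈ -7
(CH₃)₂CH–ONO₂ loses NO₃⁻: pKₐ(HNO₃) ≈ -1.3
(CH₃)₂CH–NH₃⁺ loses NH₃: pKₐ(NH₄⁺) ≈ 9.2

(CH₃)₂CH–NH₃⁺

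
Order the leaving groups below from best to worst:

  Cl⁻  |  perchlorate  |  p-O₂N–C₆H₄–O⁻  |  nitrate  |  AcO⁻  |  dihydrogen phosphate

perchlorate > Cl⁻ > nitrate > dihydrogen phosphate > AcO⁻ > p-O₂N–C₆H₄–O⁻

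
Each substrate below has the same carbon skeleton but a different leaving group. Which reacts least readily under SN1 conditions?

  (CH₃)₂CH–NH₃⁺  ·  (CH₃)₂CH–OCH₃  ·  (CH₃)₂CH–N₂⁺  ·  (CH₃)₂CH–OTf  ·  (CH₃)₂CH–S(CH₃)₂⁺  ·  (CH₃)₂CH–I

With the same alkyl group throughout, only the leaving group differentiates the rates.
Rank by basicity of the departing species: weakest base leaves most easily.
(CH₃)₂CH–N₂⁺ loses N₂: no meaningful conjugate acid; N₂ departs as an exceptionally stable neutral molecule
(CH₃)₂CH–OTf loses OTf⁻: pKₐ(CF₃SO₃H (triflic acid)) ≈ -14
(CH₃)₂CH–I loses I⁻: pKₐ(HI) ≈ -10
(CH₃)₂CH–S(CH₃)₂⁺ loses SR'₂: pKₐ(R'₂SH⁺) ≈ -7
(CH₃)₂CH–NH₃⁺ loses NH₃: pKₐ(NH₄⁺) ≈ 9.2
(CH₃)₂CH–OCH₃ loses CH₃O⁻: pKₐ(CH₃OH) ≈ 15.5

(CH₃)₂CH–OCH₃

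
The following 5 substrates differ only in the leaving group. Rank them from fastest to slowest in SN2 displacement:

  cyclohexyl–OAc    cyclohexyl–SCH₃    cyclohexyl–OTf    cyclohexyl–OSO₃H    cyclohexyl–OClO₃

The skeletons are identical, so relative rate is governed entirely by leaving-group ability.
Rank by basicity of the departing species: weakest base leaves most easily.
cyclohexyl–OTf loses OTf⁻: pKₐ(CF₃SO₃H (triflic acid)) ≈ -14
cyclohexyl–OClO₃ loses ClO₄⁻: pKₐ(HClO₄) ≈ -10
cyclohexyl–OSO₃H loses HSO₄⁻: pKₐ(H₂SO₄) ≈ -3
cyclohexyl–OAc loses AcO⁻: pKₐ(CH₃COOH) ≈ 4.8
cyclohexyl–SCH₃ loses RS⁻: pKₐ(RSH (a thiol)) ≈ 10.5

cyclohexyl–OTf > cyclohexyl–OClO₃ > cyclohexyl–OSO₃H > cyclohexyl–OAc > cyclohexyl–SCH₃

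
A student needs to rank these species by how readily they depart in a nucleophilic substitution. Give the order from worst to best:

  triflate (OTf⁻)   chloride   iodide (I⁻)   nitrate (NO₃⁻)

A good leaving group is a weak base: the lower the pKₐ of its conjugate acid, the more readily it departs.
triflate (OTf⁻): pKₐ(CF₃SO₃H (triflic acid)) ≈ -14
iodide (I⁻): pKₐ(HI) ≈ -10
chloride: pKₐ(HCl) ≈ -7
nitrate (NO₃⁻): pKₐ(HNO₃) ≈ -1.3
Reversing gives the worst-to-best order requested.

nitrate (NO₃⁻) < chloride < iodide (I⁻) < triflate (OTf⁻)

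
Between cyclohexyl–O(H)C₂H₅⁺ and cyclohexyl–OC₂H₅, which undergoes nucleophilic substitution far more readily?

From cyclohexyl–OC₂H₅ the departing group would be CH₃CH₂O⁻ (pKₐ(CH₃CH₂OH) ≈ 16). Strong base; alkoxides do not leave unassisted.
From cyclohexyl–O(H)C₂H₅⁺ the leaving group is R'OH (pKₐ(R'OH₂⁺) ≈ -2.4). Neutral; leaves from a protonated ether (an oxonium ion, R–O(H)R'⁺).
(In practice cyclohexyl–O(H)C₂H₅⁺ is made from cyclohexyl–OC₂H₅ by protonation with concentrated HBr, allowing neutral ethanol, rather than ethoxide, to depart.)

cyclohexyl–O(H)C₂H₅⁺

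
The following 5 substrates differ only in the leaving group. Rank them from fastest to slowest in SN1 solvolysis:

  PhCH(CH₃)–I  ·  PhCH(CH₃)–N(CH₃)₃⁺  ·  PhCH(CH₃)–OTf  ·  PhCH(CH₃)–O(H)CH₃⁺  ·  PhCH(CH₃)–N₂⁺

PhCH(CH₃)–N₂⁺ > PhCH(CH₃)–OTf > PhCH(CH₃)–I > PhCH(CH₃)–O(H)CH₃⁺ > PhCH(CH₃)–N(CH₃)₃⁺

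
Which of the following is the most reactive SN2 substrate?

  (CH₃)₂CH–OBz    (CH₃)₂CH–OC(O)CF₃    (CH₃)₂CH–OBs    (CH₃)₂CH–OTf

(CH₃)₂CH–OTf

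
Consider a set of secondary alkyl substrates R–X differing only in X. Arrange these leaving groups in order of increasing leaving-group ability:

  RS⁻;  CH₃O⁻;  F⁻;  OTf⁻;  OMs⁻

CH₃O⁻ < RS⁻ < F⁻ < OMs⁻ < OTf⁻

Rank by basicity of the departing species: weakest base leaves most easily.
OTf⁻: pKₐ(CF₃SO₃H (triflic acid)) ≈ -14 — charge spread over three oxygens and a CF₃ group; the premier leaving group in synthesis
OMs⁻: pKₐ(CH₃SO₃H (MsOH)) ≈ -1.9
F⁻: pKₐ(HF) ≈ 3.2 — small and strongly basic; the poor halide leaving group
RS⁻: pKₐ(RSH (a thiol)) ≈ 10.5 — moderately basic; rarely leaves without activation
CH₃O⁻: pKₐ(CH₃OH) ≈ 15.5 — strong base; alkoxides do not leave unassisted
Reversing gives the worst-to-best order requested.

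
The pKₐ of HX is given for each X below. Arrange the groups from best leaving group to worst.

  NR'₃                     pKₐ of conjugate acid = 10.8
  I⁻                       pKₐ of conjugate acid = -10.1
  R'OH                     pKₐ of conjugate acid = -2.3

I⁻ > R'OH > NR'₃

Lower conjugate-acid pKₐ ⇒ weaker base ⇒ better leaving group.
Sorting by the given values: I⁻ (-10.1), R'OH (-2.3), NR'₃ (10.8).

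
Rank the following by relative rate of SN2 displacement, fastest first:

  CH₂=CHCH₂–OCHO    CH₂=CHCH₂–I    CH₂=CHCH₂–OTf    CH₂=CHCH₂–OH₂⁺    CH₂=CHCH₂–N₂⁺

CH₂=CHCH₂–N₂⁺ > CH₂=CHCH₂–OTf > CH₂=CHCH₂–I > CH₂=CHCH₂–OH₂⁺ > CH₂=CHCH₂–OCHO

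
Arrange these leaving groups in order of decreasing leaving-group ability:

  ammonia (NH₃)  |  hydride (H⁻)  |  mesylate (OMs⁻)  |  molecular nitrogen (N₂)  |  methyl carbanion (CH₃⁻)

molecular nitrogen (N₂) > mesylate (OMs⁻) > ammonia (NH₃) > hydride (H⁻) > methyl carbanion (CH₃⁻)

Rank by basicity of the departing species: weakest base leaves most easily.
molecular nitrogen (N₂): no meaningful conjugate acid; N₂ departs as an exceptionally stable neutral molecule
mesylate (OMs⁻): pKₐ(CH₃SO₃H (MsOH)) ≈ -1.9
ammonia (NH₃): pKₐ(NH₄⁺) ≈ 9.2
hydride (H⁻): pKₐ(H₂) ≈ 36
methyl carbanion (CH₃⁻): pKₐ(CH₄) ≈ 48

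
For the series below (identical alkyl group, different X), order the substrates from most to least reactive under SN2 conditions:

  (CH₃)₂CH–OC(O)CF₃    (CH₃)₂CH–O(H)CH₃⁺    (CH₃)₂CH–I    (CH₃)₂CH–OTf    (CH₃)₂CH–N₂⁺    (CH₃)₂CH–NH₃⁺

(CH₃)₂CH–N₂⁺ > (CH₃)₂CH–OTf > (CH₃)₂CH–I > (CH₃)₂CH–O(H)CH₃⁺ > (CH₃)₂CH–OC(O)CF₃ > (CH₃)₂CH–NH₃⁺

Identical carbon frameworks mean the comparison reduces to leaving-group quality.
Rank by basicity of the departing species: weakest base leaves most easily.
(CH₃)₂CH–N₂⁺ loses N₂: no meaningful conjugate acid; N₂ departs as an exceptionally stable neutral molecule
(CH₃)₂CH–OTf loses OTf⁻: pKₐ(CF₃SO₃H (triflic acid)) ≈ -14
(CH₃)₂CH–I loses I⁻: pKₐ(HI) ≈ -10
(CH₃)₂CH–O(H)CH₃⁺ loses R'OH: pKₐ(R'OH₂⁺) ≈ -2.4
(CH₃)₂CH–OC(O)CF₃ loses CF₃COO⁻: pKₐ(CF₃COOH) ≈ 0.2
(CH₃)₂CH–NH₃⁺ loses NH₃: pKₐ(NH₄⁺) ≈ 9.2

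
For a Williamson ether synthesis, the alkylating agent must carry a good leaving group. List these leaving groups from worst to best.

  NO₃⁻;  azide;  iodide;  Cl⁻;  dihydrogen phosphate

azide < dihydrogen phosphate < NO₃⁻ < Cl⁻ < iodide

iodide: pKₐ(HI) ≈ -10 — large, highly polarisable; very weak base
Cl⁻: pKₐ(HCl) ≈ -7 — moderately weak base
NO₃⁻: pKₐ(HNO₃) ≈ -1.3 — resonance-delocalised over three oxygens
dihydrogen phosphate: pKₐ(H₃PO₄) ≈ 2.1
azide: pKₐ(HN₃) ≈ 4.7 — linear, resonance-stabilised
The question asks for worst first, so the sequence is read in increasing leaving-group ability.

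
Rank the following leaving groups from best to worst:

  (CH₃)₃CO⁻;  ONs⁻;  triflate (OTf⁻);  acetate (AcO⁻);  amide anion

triflate (OTf⁻) > ONs⁻ > acetate (AcO⁻) > (CH₃)₃CO⁻ > amide anion

triflate (OTf⁻): pKₐ(CF₃SO₃H (triflic acid)) ≈ -14 — charge spread over three oxygens and a CF₃ group; the premier leaving group in synthesis
ONs⁻: pKₐ(p-O₂NC₆H₄SO₃H) ≈ -3.5 — p-nitro group further stabilises the sulfonate
acetate (AcO⁻): pKₐ(CH₃COOH) ≈ 4.8
(CH₃)₃CO⁻: pKₐ(t-BuOH) ≈ 18
amide anion: pKₐ(NH₃) ≈ 38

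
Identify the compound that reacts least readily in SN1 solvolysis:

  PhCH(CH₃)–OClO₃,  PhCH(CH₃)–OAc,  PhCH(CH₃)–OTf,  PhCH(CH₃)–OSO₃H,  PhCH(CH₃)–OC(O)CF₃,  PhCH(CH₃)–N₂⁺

PhCH(CH₃)–OAc

Same R in every case — rank the leaving groups.
A good leaving group is a weak base: the lower the pKₐ of its conjugate acid, the more readily it departs.
PhCH(CH₃)–N₂⁺ loses N₂: no meaningful conjugate acid; N₂ departs as an exceptionally stable neutral molecule
PhCH(CH₃)–OTf loses OTf⁻: pKₐ(CF₃SO₃H (triflic acid)) ≈ -14
PhCH(CH₃)–OClO₃ loses ClO₄⁻: pKₐ(HClO₄) ≈ -10
PhCH(CH₃)–OSO₃H loses HSO₄⁻: pKₐ(H₂SO₄) ≈ -3
PhCH(CH₃)–OC(O)CF₃ loses CF₃COO⁻: pKₐ(CF₃COOH) ≈ 0.2
PhCH(CH₃)–OAc loses AcO⁻: pKₐ(CH₃COOH) ≈ 4.8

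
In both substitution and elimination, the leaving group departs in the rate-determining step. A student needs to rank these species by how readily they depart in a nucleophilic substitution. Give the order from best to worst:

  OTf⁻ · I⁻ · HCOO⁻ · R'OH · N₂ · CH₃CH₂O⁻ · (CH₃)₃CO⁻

N₂ > OTf⁻ > I⁻ > R'OH > HCOO⁻ > CH₃CH₂O⁻ > (CH₃)₃CO⁻

Leaving-group ability tracks the stability of the departed species; conjugate-acid pKₐ is the usual yardstick (lower pKₐ → better LG).
N₂: no meaningful conjugate acid; N₂ departs as an exceptionally stable neutral molecule
OTf⁻: pKₐ(CF₃SO₃H (triflic acid)) ≈ -14 — charge spread over three oxygens and a CF₃ group; the premier leaving group in synthesis
I⁻: pKₐ(HI) ≈ -10
R'OH: pKₐ(R'OH₂⁺) ≈ -2.4
HCOO⁻: pKₐ(HCOOH) ≈ 3.8
CH₃CH₂O⁻: pKₐ(CH₃CH₂OH) ≈ 16 — strong base; alkoxides do not leave unassisted
(CH₃)₃CO⁻: pKₐ(t-BuOH) ≈ 18 — bulky, strongly basic alkoxide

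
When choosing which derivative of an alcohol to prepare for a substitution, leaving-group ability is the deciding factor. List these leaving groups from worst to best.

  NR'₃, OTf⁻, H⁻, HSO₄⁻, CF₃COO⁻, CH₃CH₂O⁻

OTf⁻: pKₐ(CF₃SO₃H (triflic acid)) ≈ -14 — charge spread over three oxygens and a CF₃ group; the premier leaving group in synthesis
HSO₄⁻: pKₐ(H₂SO₄) ≈ -3 — conjugate base of a strong mineral acid
CF₃COO⁻: pKₐ(CF₃COOH) ≈ 0.2 — strongly electron-withdrawing CF₃ stabilises the carboxylate
NR'₃: pKₐ(R'₃NH⁺) ≈ 10.7 — neutral but still a fairly strong base; Hofmann-elimination LG
CH₃CH₂O⁻: pKₐ(CH₃CH₂OH) ≈ 16
H⁻: pKₐ(H₂) ≈ 36 — extremely strong base; leaves only in special hydride-transfer contexts
Listed from poorest to best leaving group as asked.

H⁻ < CH₃CH₂O⁻ < NR'₃ < CF₃COO⁻ < HSO₄⁻ < OTf⁻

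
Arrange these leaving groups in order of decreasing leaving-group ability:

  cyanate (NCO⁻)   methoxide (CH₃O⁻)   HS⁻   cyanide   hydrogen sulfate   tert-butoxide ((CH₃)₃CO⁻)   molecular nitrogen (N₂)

molecular nitrogen (N₂) > hydrogen sulfate > cyanate (NCO⁻) > HS⁻ > cyanide > methoxide (CH₃O⁻) > tert-butoxide ((CH₃)₃CO⁻)

A good leaving group is a weak base: the lower the pKₐ of its conjugate acid, the more readily it departs.
molecular nitrogen (N₂): no meaningful conjugate acid; N₂ departs as an exceptionally stable neutral molecule
hydrogen sulfate: pKₐ(H₂SO₄) ≈ -3 — conjugate base of a strong mineral acid
cyanate (NCO⁻): pKₐ(HOCN) ≈ 3.5 — resonance between N and O
HS⁻: pKₐ(H₂S) ≈ 7 — larger and more polarisable than the oxygen analogue
cyanide: pKₐ(HCN) ≈ 9.2
methoxide (CH₃O⁻): pKₐ(CH₃OH) ≈ 15.5 — strong base; alkoxides do not leave unassisted
tert-butoxide ((CH₃)₃CO⁻): pKₐ(t-BuOH) ≈ 18 — bulky, strongly basic alkoxide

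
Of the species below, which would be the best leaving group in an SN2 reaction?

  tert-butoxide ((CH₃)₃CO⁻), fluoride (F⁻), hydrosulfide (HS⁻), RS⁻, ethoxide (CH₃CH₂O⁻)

Leaving-group ability tracks the stability of the departed species; conjugate-acid pKₐ is the usual yardstick (lower pKₐ → better LG).
fluoride (F⁻): pKₐ(HF) ≈ 3.2
hydrosulfide (HS⁻): pKₐ(H₂S) ≈ 7
RS⁻: pKₐ(RSH (a thiol)) ≈ 10.5
ethoxide (CH₃CH₂O⁻): pKₐ(CH₃CH₂OH) ≈ 16
tert-butoxide ((CH₃)₃CO⁻): pKₐ(t-BuOH) ≈ 18

fluoride (F⁻)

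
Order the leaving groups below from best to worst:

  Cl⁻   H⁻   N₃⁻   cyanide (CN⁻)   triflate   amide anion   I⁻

Rank by basicity of the departing species: weakest base leaves most easily.
triflate: pKₐ(CF₃SO₃H (triflic acid)) ≈ -14 — charge spread over three oxygens and a CF₃ group; the premier leaving group in synthesis
I⁻: pKₐ(HI) ≈ -10
Cl⁻: pKₐ(HCl) ≈ -7
N₃⁻: pKₐ(HN₃) ≈ 4.7 — linear, resonance-stabilised
cyanide (CN⁻): pKₐ(HCN) ≈ 9.2 — sp carbon stabilises the charge somewhat, but still a poor LG
H⁻: pKₐ(H₂) ≈ 36
amide anion: pKₐ(NH₃) ≈ 38 — extremely strong base; never a leaving group

triflate > I⁻ > Cl⁻ > N₃⁻ > cyanide (CN⁻) > H⁻ > amide anion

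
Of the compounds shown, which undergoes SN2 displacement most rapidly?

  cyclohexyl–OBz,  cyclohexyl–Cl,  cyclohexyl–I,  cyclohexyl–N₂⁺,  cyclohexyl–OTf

cyclohexyl–N₂⁺

Identical carbon frameworks mean the comparison reduces to leaving-group quality.
A good leaving group is a weak base: the lower the pKₐ of its conjugate acid, the more readily it departs.
cyclohexyl–N₂⁺ loses N₂: no meaningful conjugate acid; N₂ departs as an exceptionally stable neutral molecule
cyclohexyl–OTf loses OTf⁻: pKₐ(CF₃SO₃H (triflic acid)) ≈ -14
cyclohexyl–I loses I⁻: pKₐ(HI) ≈ -10
cyclohexyl–Cl loses Cl⁻: pKₐ(HCl) ≈ -7
cyclohexyl–OBz loses PhCOO⁻: pKₐ(C₆H₅COOH) ≈ 4.2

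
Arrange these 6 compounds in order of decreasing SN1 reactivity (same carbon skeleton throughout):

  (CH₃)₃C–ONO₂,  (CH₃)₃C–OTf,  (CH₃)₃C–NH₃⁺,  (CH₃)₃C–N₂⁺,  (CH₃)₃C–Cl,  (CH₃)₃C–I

(CH₃)₃C–N₂⁺ > (CH₃)₃C–OTf > (CH₃)₃C–I > (CH₃)₃C–Cl > (CH₃)₃C–ONO₂ > (CH₃)₃C–NH₃⁺

Same R in every case — rank the leaving groups.
Rank by basicity of the departing species: weakest base leaves most easily.
(CH₃)₃C–N₂⁺ loses N₂: no meaningful conjugate acid; N₂ departs as an exceptionally stable neutral molecule
(CH₃)₃C–OTf loses OTf⁻: pKₐ(CF₃SO₃H (triflic acid)) ≈ -14
(CH₃)₃C–I loses I⁻: pKₐ(HI) ≈ -10
(CH₃)₃C–Cl loses Cl⁻: pKₐ(HCl) ≈ -7
(CH₃)₃C–ONO₂ loses NO₃⁻: pKₐ(HNO₃) ≈ -1.3
(CH₃)₃C–NH₃⁺ loses NH₃: pKₐ(NH₄⁺) ≈ 9.2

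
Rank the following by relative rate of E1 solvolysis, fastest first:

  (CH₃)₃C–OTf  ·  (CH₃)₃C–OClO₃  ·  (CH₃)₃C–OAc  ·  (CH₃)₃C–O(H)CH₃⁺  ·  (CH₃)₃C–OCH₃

(CH₃)₃C–OTf > (CH₃)₃C–OClO₃ > (CH₃)₃C–O(H)CH₃⁺ > (CH₃)₃C–OAc > (CH₃)₃C–OCH₃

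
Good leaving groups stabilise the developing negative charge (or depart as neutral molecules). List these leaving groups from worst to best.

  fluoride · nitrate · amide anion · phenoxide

nitrate: pKₐ(HNO₃) ≈ -1.3 — resonance-delocalised over three oxygens
fluoride: pKₐ(HF) ≈ 3.2 — small and strongly basic; the poor halide leaving group
phenoxide: pKₐ(C₆H₅OH (phenol)) ≈ 10 — resonance into the ring helps, but still a poor LG
amide anion: pKₐ(NH₃) ≈ 38 — extremely strong base; never a leaving group
Listed from poorest to best leaving group as asked.

amide anion < phenoxide < fluoride < nitrate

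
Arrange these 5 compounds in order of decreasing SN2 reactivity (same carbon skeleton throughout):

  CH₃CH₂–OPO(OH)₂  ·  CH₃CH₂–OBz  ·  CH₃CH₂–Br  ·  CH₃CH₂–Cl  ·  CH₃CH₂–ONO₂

With the same alkyl group throughout, only the leaving group differentiates the rates.
A good leaving group is a weak base: the lower the pKₐ of its conjugate acid, the more readily it departs.
CH₃CH₂–Br loses Br⁻: pKₐ(HBr) ≈ -9
CH₃CH₂–Cl loses Cl⁻: pKₐ(HCl) ≈ -7
CH₃CH₂–ONO₂ loses NO₃⁻: pKₐ(HNO₃) ≈ -1.3
CH₃CH₂–OPO(OH)₂ loses H₂PO₄⁻: pKₐ(H₃PO₄) ≈ 2.1
CH₃CH₂–OBz loses PhCOO⁻: pKₐ(C₆H₅COOH) ≈ 4.2

CH₃CH₂–Br > CH₃CH₂–Cl > CH₃CH₂–ONO₂ > CH₃CH₂–OPO(OH)₂ > CH₃CH₂–OBz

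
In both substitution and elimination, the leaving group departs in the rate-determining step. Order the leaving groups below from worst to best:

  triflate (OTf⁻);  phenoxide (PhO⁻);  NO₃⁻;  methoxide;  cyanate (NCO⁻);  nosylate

methoxide < phenoxide (PhO⁻) < cyanate (NCO⁻) < NO₃⁻ < nosylate < triflate (OTf⁻)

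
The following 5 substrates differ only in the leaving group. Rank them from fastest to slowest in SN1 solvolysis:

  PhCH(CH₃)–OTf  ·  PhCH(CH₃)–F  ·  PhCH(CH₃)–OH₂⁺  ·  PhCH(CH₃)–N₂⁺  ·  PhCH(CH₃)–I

Same R in every case — rank the leaving groups.
A good leaving group is a weak base: the lower the pKₐ of its conjugate acid, the more readily it departs.
PhCH(CH₃)–N₂⁺ loses N₂: no meaningful conjugate acid; N₂ departs as an exceptionally stable neutral molecule
PhCH(CH₃)–OTf loses OTf⁻: pKₐ(CF₃SO₃H (triflic acid)) ≈ -14
PhCH(CH₃)–I loses I⁻: pKₐ(HI) ≈ -10
PhCH(CH₃)–OH₂⁺ loses H₂O: pKₐ(H₃O⁺) ≈ -1.7
PhCH(CH₃)–F loses F⁻: pKₐ(HF) ≈ 3.2

PhCH(CH₃)–N₂⁺ > PhCH(CH₃)–OTf > PhCH(CH₃)–I > PhCH(CH₃)–OH₂⁺ > PhCH(CH₃)–F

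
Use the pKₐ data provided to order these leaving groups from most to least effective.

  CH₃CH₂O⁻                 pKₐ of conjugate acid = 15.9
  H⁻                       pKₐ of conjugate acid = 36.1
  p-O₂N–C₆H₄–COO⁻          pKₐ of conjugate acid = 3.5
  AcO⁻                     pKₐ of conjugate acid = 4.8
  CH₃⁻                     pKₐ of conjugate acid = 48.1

p-O₂N–C₆H₄–COO⁻ > AcO⁻ > CH₃CH₂O⁻ > H⁻ > CH₃⁻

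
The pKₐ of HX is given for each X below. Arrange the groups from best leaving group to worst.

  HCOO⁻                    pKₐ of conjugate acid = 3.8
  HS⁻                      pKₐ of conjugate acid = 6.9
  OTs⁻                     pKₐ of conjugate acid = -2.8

OTs⁻ > HCOO⁻ > HS⁻

Lower conjugate-acid pKₐ ⇒ weaker base ⇒ better leaving group.
Sorting by the given values: OTs⁻ (-2.8), HCOO⁻ (3.8), HS⁻ (6.9).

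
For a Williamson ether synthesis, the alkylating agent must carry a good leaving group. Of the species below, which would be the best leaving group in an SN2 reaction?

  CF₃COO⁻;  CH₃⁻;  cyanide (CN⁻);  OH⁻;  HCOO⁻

CF₃COO⁻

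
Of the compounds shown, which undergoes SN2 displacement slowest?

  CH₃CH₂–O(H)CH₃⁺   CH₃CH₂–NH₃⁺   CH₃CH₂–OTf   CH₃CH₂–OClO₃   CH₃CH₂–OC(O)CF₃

Same R in every case — rank the leaving groups.
The more stable X⁻ (or X) is on its own — i.e. the weaker a base it is — the better a leaving group it makes.
CH₃CH₂–OTf loses OTf⁻: pKₐ(CF₃SO₃H (triflic acid)) ≈ -14
CH₃CH₂–OClO₃ loses ClO₄⁻: pKₐ(HClO₄) ≈ -10
CH₃CH₂–O(H)CH₃⁺ loses R'OH: pKₐ(R'OH₂⁺) ≈ -2.4
CH₃CH₂–OC(O)CF₃ loses CF₃COO⁻: pKₐ(CF₃COOH) ≈ 0.2
CH₃CH₂–NH₃⁺ loses NH₃: pKₐ(NH₄⁺) ≈ 9.2

CH₃CH₂–NH₃⁺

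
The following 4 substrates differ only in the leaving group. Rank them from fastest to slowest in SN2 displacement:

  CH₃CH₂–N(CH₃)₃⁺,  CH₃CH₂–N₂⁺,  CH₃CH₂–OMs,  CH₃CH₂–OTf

Same R in every case — rank the leaving groups.
Leaving-group ability tracks the stability of the departed species; conjugate-acid pKₐ is the usual yardstick (lower pKₐ → better LG).
CH₃CH₂–N₂⁺ loses N₂: no meaningful conjugate acid; N₂ departs as an exceptionally stable neutral molecule
CH₃CH₂–OTf loses OTf⁻: pKₐ(CF₃SO₃H (triflic acid)) ≈ -14
CH₃CH₂–OMs loses OMs⁻: pKₐ(CH₃SO₃H (MsOH)) ≈ -1.9
CH₃CH₂–N(CH₃)₃⁺ loses NR'₃: pKₐ(R'₃NH⁺) ≈ 10.7

CH₃CH₂–N₂⁺ > CH₃CH₂–OTf > CH₃CH₂–OMs > CH₃CH₂–N(CH₃)₃⁺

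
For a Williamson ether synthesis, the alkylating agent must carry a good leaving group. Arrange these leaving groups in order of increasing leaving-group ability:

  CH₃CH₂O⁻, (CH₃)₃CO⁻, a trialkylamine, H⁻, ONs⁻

The more stable X⁻ (or X) is on its own — i.e. the weaker a base it is — the better a leaving group it makes.
ONs⁻: pKₐ(p-O₂NC₆H₄SO₃H) ≈ -3.5 — p-nitro group further stabilises the sulfonate
a trialkylamine: pKₐ(R'₃NH⁺) ≈ 10.7 — neutral but still a fairly strong base; Hofmann-elimination LG
CH₃CH₂O⁻: pKₐ(CH₃CH₂OH) ≈ 16
(CH₃)₃CO⁻: pKₐ(t-BuOH) ≈ 18 — bulky, strongly basic alkoxide
H⁻: pKₐ(H₂) ≈ 36
Listed from poorest to best leaving group as asked.

H⁻ < (CH₃)₃CO⁻ < CH₃CH₂O⁻ < a trialkylamine < ONs⁻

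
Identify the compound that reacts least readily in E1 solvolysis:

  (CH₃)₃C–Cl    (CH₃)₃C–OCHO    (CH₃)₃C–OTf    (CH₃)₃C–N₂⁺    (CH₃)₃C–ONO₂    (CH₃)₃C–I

(CH₃)₃C–OCHO

Same R in every case — rank the leaving groups.
Rank by basicity of the departing species: weakest base leaves most easily.
(CH₃)₃C–N₂⁺ loses N₂: no meaningful conjugate acid; N₂ departs as an exceptionally stable neutral molecule
(CH₃)₃C–OTf loses OTf⁻: pKₐ(CF₃SO₃H (triflic acid)) ≈ -14
(CH₃)₃C–I loses I⁻: pKₐ(HI) ≈ -10
(CH₃)₃C–Cl loses Cl⁻: pKₐ(HCl) ≈ -7
(CH₃)₃C–ONO₂ loses NO₃⁻: pKₐ(HNO₃) ≈ -1.3
(CH₃)₃C–OCHO loses HCOO⁻: pKₐ(HCOOH) ≈ 3.8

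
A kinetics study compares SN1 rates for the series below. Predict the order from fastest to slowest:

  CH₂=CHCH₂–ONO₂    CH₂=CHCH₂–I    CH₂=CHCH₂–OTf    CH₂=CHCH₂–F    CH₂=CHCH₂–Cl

With the same alkyl group throughout, only the leaving group differentiates the rates.
The more stable X⁻ (or X) is on its own — i.e. the weaker a base it is — the better a leaving group it makes.
CH₂=CHCH₂–OTf loses OTf⁻: pKₐ(CF₃SO₃H (triflic acid)) ≈ -14
CH₂=CHCH₂–I loses I⁻: pKₐ(HI) ≈ -10
CH₂=CHCH₂–Cl loses Cl⁻: pKₐ(HCl) ≈ -7
CH₂=CHCH₂–ONO₂ loses NO₃⁻: pKₐ(HNO₃) ≈ -1.3
CH₂=CHCH₂–F loses F⁻: pKₐ(HF) ≈ 3.2

CH₂=CHCH₂–OTf > CH₂=CHCH₂–I > CH₂=CHCH₂–Cl > CH₂=CHCH₂–ONO₂ > CH₂=CHCH₂–F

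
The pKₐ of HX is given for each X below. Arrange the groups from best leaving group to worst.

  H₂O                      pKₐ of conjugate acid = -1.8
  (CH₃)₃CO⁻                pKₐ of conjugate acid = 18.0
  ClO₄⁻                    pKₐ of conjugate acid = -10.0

ClO₄⁻ > H₂O > (CH₃)₃CO⁻

Lower conjugate-acid pKₐ ⇒ weaker base ⇒ better leaving group.
Sorting by the given values: ClO₄⁻ (-10.0), H₂O (-1.8), (CH₃)₃CO⁻ (18.0).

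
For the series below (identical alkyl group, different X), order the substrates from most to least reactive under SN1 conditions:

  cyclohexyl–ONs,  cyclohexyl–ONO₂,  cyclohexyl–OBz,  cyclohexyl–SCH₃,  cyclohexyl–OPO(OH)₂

The skeletons are identical, so relative rate is governed entirely by leaving-group ability.
Leaving-group ability tracks the stability of the departed species; conjugate-acid pKₐ is the usual yardstick (lower pKₐ → better LG).
cyclohexyl–ONs loses ONs⁻: pKₐ(p-O₂NC₆H₄SO₃H) ≈ -3.5
cyclohexyl–ONO₂ loses NO₃⁻: pKₐ(HNO₃) ≈ -1.3
cyclohexyl–OPO(OH)₂ loses H₂PO₄⁻: pKₐ(H₃PO₄) ≈ 2.1
cyclohexyl–OBz loses PhCOO⁻: pKₐ(C₆H₅COOH) ≈ 4.2
cyclohexyl–SCH₃ loses RS⁻: pKₐ(RSH (a thiol)) ≈ 10.5

cyclohexyl–ONs > cyclohexyl–ONO₂ > cyclohexyl–OPO(OH)₂ > cyclohexyl–OBz > cyclohexyl–SCH₃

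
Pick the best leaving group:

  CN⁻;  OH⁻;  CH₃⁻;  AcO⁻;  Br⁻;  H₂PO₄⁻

Rank by basicity of the departing species: weakest base leaves most easily.
Br⁻: pKₐ(HBr) ≈ -9
H₂PO₄⁻: pKₐ(H₃PO₄) ≈ 2.1
AcO⁻: pKₐ(CH₃COOH) ≈ 4.8
CN⁻: pKₐ(HCN) ≈ 9.2
OH⁻: pKₐ(H₂O) ≈ 15.7
CH₃⁻: pKₐ(CH₄) ≈ 48

Br⁻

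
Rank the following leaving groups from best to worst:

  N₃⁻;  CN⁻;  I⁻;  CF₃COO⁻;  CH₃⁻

Leaving-group ability tracks the stability of the departed species; conjugate-acid pKₐ is the usual yardstick (lower pKₐ → better LG).
I⁻: pKₐ(HI) ≈ -10
CF₃COO⁻: pKₐ(CF₃COOH) ≈ 0.2
N₃⁻: pKₐ(HN₃) ≈ 4.7 — linear, resonance-stabilised
CN⁻: pKₐ(HCN) ≈ 9.2 — sp carbon stabilises the charge somewhat, but still a poor LG
CH₃⁻: pKₐ(CH₄) ≈ 48 — unstabilised carbanion; the worst conceivable leaving group

I⁻ > CF₃COO⁻ > N₃⁻ > CN⁻ > CH₃⁻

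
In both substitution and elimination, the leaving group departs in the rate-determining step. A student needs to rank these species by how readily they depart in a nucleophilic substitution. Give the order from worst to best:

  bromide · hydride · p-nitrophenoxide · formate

The more stable X⁻ (or X) is on its own — i.e. the weaker a base it is — the better a leaving group it makes.
bromide: pKₐ(HBr) ≈ -9
formate: pKₐ(HCOOH) ≈ 3.8 — resonance-stabilised carboxylate
p-nitrophenoxide: pKₐ(p-nitrophenol) ≈ 7.2 — nitro group delocalises the charge; the classic chromogenic LG
hydride: pKₐ(H₂) ≈ 36 — extremely strong base; leaves only in special hydride-transfer contexts
Listed from poorest to best leaving group as asked.

hydride < p-nitrophenoxide < formate < bromide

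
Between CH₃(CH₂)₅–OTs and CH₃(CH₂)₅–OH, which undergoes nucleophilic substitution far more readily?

CH₃(CH₂)₅–OTs

From CH₃(CH₂)₅–OH the departing group would be OH⁻ (pKₐ(H₂O) ≈ 15.7). Strong base; essentially never leaves without prior activation.
From CH₃(CH₂)₅–OTs the leaving group is OTs⁻ (pKₐ(p-CH₃C₆H₄SO₃H (TsOH)) ≈ -2.8). Resonance-delocalised arenesulfonate.
(In practice CH₃(CH₂)₅–OTs is made from CH₃(CH₂)₅–OH by treatment with TsCl / pyridine, converting the hydroxyl into a tosylate.)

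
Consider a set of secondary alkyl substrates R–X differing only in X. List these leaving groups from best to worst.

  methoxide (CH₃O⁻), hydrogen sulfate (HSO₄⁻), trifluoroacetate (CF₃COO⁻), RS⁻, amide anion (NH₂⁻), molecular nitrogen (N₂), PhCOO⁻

A good leaving group is a weak base: the lower the pKₐ of its conjugate acid, the more readily it departs.
molecular nitrogen (N₂): no meaningful conjugate acid; N₂ departs as an exceptionally stable neutral molecule
hydrogen sulfate (HSO₄⁻): pKₐ(H₂SO₄) ≈ -3
trifluoroacetate (CF₃COO⁻): pKₐ(CF₃COOH) ≈ 0.2
PhCOO⁻: pKₐ(C₆H₅COOH) ≈ 4.2
RS⁻: pKₐ(RSH (a thiol)) ≈ 10.5
methoxide (CH₃O⁻): pKₐ(CH₃OH) ≈ 15.5
amide anion (NH₂⁻): pKₐ(NH₃) ≈ 38

molecular nitrogen (N₂) > hydrogen sulfate (HSO₄⁻) > trifluoroacetate (CF₃COO⁻) > PhCOO⁻ > RS⁻ > methoxide (CH₃O⁻) > amide anion (NH₂⁻)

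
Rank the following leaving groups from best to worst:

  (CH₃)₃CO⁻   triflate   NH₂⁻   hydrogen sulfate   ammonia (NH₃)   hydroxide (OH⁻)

The more stable X⁻ (or X) is on its own — i.e. the weaker a base it is — the better a leaving group it makes.
triflate: pKₐ(CF₃SO₃H (triflic acid)) ≈ -14
hydrogen sulfate: pKₐ(H₂SO₄) ≈ -3
ammonia (NH₃): pKₐ(NH₄⁺) ≈ 9.2
hydroxide (OH⁻): pKₐ(H₂O) ≈ 15.7
(CH₃)₃CO⁻: pKₐ(t-BuOH) ≈ 18
NH₂⁻: pKₐ(NH₃) ≈ 38

triflate > hydrogen sulfate > ammonia (NH₃) > hydroxide (OH⁻) > (CH₃)₃CO⁻ > NH₂⁻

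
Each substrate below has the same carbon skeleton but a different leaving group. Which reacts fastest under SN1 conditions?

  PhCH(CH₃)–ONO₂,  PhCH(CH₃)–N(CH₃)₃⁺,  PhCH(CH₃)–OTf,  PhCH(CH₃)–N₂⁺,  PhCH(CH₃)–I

PhCH(CH₃)–N₂⁺

Same R in every case — rank the leaving groups.
Rank by basicity of the departing species: weakest base leaves most easily.
PhCH(CH₃)–N₂⁺ loses N₂: no meaningful conjugate acid; N₂ departs as an exceptionally stable neutral molecule
PhCH(CH₃)–OTf loses OTf⁻: pKₐ(CF₃SO₃H (triflic acid)) ≈ -14
PhCH(CH₃)–I loses I⁻: pKₐ(HI) ≈ -10
PhCH(CH₃)–ONO₂ loses NO₃⁻: pKₐ(HNO₃) ≈ -1.3
PhCH(CH₃)–N(CH₃)₃⁺ loses NR'₃: pKₐ(R'₃NH⁺) ≈ 10.7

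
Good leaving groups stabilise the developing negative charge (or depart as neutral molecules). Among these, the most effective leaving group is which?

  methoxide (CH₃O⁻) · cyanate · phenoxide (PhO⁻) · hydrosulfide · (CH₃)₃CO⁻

A good leaving group is a weak base: the lower the pKₐ of its conjugate acid, the more readily it departs.
cyanate: pKₐ(HOCN) ≈ 3.5
hydrosulfide: pKₐ(H₂S) ≈ 7
phenoxide (PhO⁻): pKₐ(C₆H₅OH (phenol)) ≈ 10
methoxide (CH₃O⁻): pKₐ(CH₃OH) ≈ 15.5
(CH₃)₃CO⁻: pKₐ(t-BuOH) ≈ 18

cyanate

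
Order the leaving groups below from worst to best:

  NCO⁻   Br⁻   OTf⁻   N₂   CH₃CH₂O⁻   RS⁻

CH₃CH₂O⁻ < RS⁻ < NCO⁻ < Br⁻ < OTf⁻ < N₂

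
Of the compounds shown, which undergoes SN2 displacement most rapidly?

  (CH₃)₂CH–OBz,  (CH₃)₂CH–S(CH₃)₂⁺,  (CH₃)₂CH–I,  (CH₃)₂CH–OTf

With the same alkyl group throughout, only the leaving group differentiates the rates.
The more stable X⁻ (or X) is on its own — i.e. the weaker a base it is — the better a leaving group it makes.
(CH₃)₂CH–OTf loses OTf⁻: pKₐ(CF₃SO₃H (triflic acid)) ≈ -14
(CH₃)₂CH–I loses I⁻: pKₐ(HI) ≈ -10
(CH₃)₂CH–S(CH₃)₂⁺ loses SR'₂: pKₐ(R'₂SH⁺) ≈ -7
(CH₃)₂CH–OBz loses PhCOO⁻: pKₐ(C₆H₅COOH) ≈ 4.2

(CH₃)₂CH–OTf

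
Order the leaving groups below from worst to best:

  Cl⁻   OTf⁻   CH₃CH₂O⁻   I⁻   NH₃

CH₃CH₂O⁻ < NH₃ < Cl⁻ < I⁻ < OTf⁻

Rank by basicity of the departing species: weakest base leaves most easily.
OTf⁻: pKₐ(CF₃SO₃H (triflic acid)) ≈ -14
I⁻: pKₐ(HI) ≈ -10 — large, highly polarisable; very weak base
Cl⁻: pKₐ(HCl) ≈ -7 — moderately weak base
NH₃: pKₐ(NH₄⁺) ≈ 9.2 — neutral but moderately basic; leaves from R–NH₃⁺
CH₃CH₂O⁻: pKₐ(CH₃CH₂OH) ≈ 16 — strong base; alkoxides do not leave unassisted
Listed from poorest to best leaving group as asked.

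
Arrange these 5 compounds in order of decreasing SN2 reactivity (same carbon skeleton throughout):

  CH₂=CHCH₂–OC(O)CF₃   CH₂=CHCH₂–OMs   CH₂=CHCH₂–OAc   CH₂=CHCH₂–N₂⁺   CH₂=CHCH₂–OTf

Same R in every case — rank the leaving groups.
Leaving-group ability tracks the stability of the departed species; conjugate-acid pKₐ is the usual yardstick (lower pKₐ → better LG).
CH₂=CHCH₂–N₂⁺ loses N₂: no meaningful conjugate acid; N₂ departs as an exceptionally stable neutral molecule
CH₂=CHCH₂–OTf loses OTf⁻: pKₐ(CF₃SO₃H (triflic acid)) ≈ -14
CH₂=CHCH₂–OMs loses OMs⁻: pKₐ(CH₃SO₃H (MsOH)) ≈ -1.9
CH₂=CHCH₂–OC(O)CF₃ loses CF₃COO⁻: pKₐ(CF₃COOH) ≈ 0.2
CH₂=CHCH₂–OAc loses AcO⁻: pKₐ(CH₃COOH) ≈ 4.8

CH₂=CHCH₂–N₂⁺ > CH₂=CHCH₂–OTf > CH₂=CHCH₂–OMs > CH₂=CHCH₂–OC(O)CF₃ > CH₂=CHCH₂–OAc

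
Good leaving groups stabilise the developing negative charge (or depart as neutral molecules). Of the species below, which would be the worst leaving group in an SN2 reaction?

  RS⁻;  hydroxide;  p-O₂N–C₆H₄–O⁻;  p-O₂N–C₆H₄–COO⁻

A good leaving group is a weak base: the lower the pKₐ of its conjugate acid, the more readily it departs.
p-O₂N–C₆H₄–COO⁻: pKₐ(p-nitrobenzoic acid) ≈ 3.4
p-O₂N–C₆H₄–O⁻: pKₐ(p-nitrophenol) ≈ 7.2
RS⁻: pKₐ(RSH (a thiol)) ≈ 10.5
hydroxide: pKₐ(H₂O) ≈ 15.7

hydroxide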